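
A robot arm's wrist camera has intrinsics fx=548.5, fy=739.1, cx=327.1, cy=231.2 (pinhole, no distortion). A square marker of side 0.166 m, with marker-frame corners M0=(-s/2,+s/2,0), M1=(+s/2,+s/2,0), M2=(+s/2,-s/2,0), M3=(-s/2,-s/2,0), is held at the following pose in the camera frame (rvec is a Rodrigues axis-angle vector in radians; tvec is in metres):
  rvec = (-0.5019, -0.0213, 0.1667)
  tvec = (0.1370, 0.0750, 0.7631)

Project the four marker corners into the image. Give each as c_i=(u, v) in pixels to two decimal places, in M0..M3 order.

c0=(359.17, 366.83) c1=(483.77, 395.40) c2=(485.65, 246.85) c3=(373.39, 221.75)

Intrinsics K: fx=548.5, fy=739.1, cx=327.1, cy=231.2
Marker side s = 0.166 m; corners in marker frame (Z=0):
  M0 = (-0.0830, +0.0830, 0)
  M1 = (+0.0830, +0.0830, 0)
  M2 = (+0.0830, -0.0830, 0)
  M3 = (-0.0830, -0.0830, 0)
rvec = (-0.5019, -0.0213, 0.1667), |rvec| = θ = 0.52929 rad = 30.326°
Rodrigues: sinθ=0.50492, 1−cosθ=0.13683; R = I + sinθ·[k]× + (1−cosθ)·[k]×²:
    [+0.98621 -0.15380 -0.06119]
    [+0.16425 +0.86339 +0.47706]
    [-0.02055 -0.48053 +0.87674]
t = (0.1370, 0.0750, 0.7631) m
M0: Pc = R·M0+t = (+0.04238, +0.13303, +0.72492); u = 548.5·(+0.04238)/0.72492 + 327.1 = 359.1656, v = 739.1·(+0.13303)/0.72492 + 231.2 = 366.8306
M1: Pc = R·M1+t = (+0.20609, +0.16029, +0.72151); u = 548.5·(+0.20609)/0.72151 + 327.1 = 483.7712, v = 739.1·(+0.16029)/0.72151 + 231.2 = 395.4013
M2: Pc = R·M2+t = (+0.23162, +0.01697, +0.80128); u = 548.5·(+0.23162)/0.80128 + 327.1 = 485.6516, v = 739.1·(+0.01697)/0.80128 + 231.2 = 246.8543
M3: Pc = R·M3+t = (+0.06791, -0.01029, +0.80469); u = 548.5·(+0.06791)/0.80469 + 327.1 = 373.3899, v = 739.1·(-0.01029)/0.80469 + 231.2 = 221.7453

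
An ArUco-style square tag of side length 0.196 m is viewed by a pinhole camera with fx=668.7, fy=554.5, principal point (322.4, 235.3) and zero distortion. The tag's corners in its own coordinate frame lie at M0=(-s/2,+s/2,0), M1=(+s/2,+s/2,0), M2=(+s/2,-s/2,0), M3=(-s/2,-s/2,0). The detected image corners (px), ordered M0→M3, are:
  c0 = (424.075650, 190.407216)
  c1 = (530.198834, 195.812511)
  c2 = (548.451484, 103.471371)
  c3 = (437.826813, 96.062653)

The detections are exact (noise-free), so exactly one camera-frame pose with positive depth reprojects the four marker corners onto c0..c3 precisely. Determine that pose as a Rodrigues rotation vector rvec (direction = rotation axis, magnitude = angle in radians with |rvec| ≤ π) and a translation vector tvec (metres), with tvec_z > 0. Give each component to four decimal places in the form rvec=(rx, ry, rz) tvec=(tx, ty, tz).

rvec=(0.2712, -0.1025, 0.0658) tvec=(0.2850, -0.1850, 1.1687)

Intrinsics K: fx=668.7, fy=554.5, cx=322.4, cy=235.3
Marker side s = 0.196 m; corners in marker frame (Z=0):
  M0 = (-0.0980, +0.0980, 0)
  M1 = (+0.0980, +0.0980, 0)
  M2 = (+0.0980, -0.0980, 0)
  M3 = (-0.0980, -0.0980, 0)
Detected image corners:
  c0 = (424.075650, 190.407216) px
  c1 = (530.198834, 195.812511) px
  c2 = (548.451484, 103.471371) px
  c3 = (437.826813, 96.062653) px
Planar DLT: solve 8×8 A·h = b for H (H[2,2]=1):
  H  [+598.28021 +27.79702 +485.46035]
  H  [+46.34187 +509.25805 +147.50072]
  H  [+0.09401 +0.22580 +1.00000]
B = K⁻¹H; ‖b₁‖=0.855670, ‖b₂‖=0.855670; λ = 2/(‖b₁‖+‖b₂‖) = 1.168674, sign → tz>0 ⇒ λ=+1.168674
r₁ = λ·B[:,0] = (+0.99263,+0.05105,+0.10986); r₂ = λ·B[:,1] = (-0.07865,+0.96134,+0.26389)
r₃ = r₁×r₂ = (-0.09214,-0.27059,+0.95828); SVD([r₁ r₂ r₃]) → R = UVᵀ:
  R  [+0.99263 -0.07865 -0.09214]
  R  [+0.05105 +0.96134 -0.27059]
  R  [+0.10986 +0.26389 +0.95828]
t = (+0.28498, -0.18505, +1.16867) m
tr R = 2.912252; θ = arccos((tr R − 1)/2) = 0.297317 rad = 17.035°
axis k = ((R−Rᵀ)₃₂, (R−Rᵀ)₁₃, (R−Rᵀ)₂₁) / (2 sinθ) = (+0.912211, -0.344774, +0.221364)
rvec = θ·k = (+0.271216, -0.102507, +0.065815)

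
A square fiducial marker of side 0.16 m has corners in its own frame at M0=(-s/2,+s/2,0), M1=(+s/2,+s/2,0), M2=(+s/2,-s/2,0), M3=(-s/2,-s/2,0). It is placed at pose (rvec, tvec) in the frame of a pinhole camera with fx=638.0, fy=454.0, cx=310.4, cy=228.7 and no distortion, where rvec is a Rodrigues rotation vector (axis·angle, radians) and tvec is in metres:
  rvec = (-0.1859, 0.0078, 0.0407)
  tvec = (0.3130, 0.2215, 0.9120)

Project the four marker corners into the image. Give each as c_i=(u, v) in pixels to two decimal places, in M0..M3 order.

c0=(473.62, 378.77) c1=(587.75, 382.29) c2=(583.44, 300.35) c3=(472.95, 297.10)

Intrinsics K: fx=638.0, fy=454.0, cx=310.4, cy=228.7
Marker side s = 0.16 m; corners in marker frame (Z=0):
  M0 = (-0.0800, +0.0800, 0)
  M1 = (+0.0800, +0.0800, 0)
  M2 = (+0.0800, -0.0800, 0)
  M3 = (-0.0800, -0.0800, 0)
rvec = (-0.1859, 0.0078, 0.0407), |rvec| = θ = 0.19046 rad = 10.913°
Rodrigues: sinθ=0.18931, 1−cosθ=0.01808; R = I + sinθ·[k]× + (1−cosθ)·[k]×²:
    [+0.99914 -0.04118 +0.00398]
    [+0.03973 +0.98195 +0.18494]
    [-0.01152 -0.18462 +0.98274]
t = (0.3130, 0.2215, 0.9120) m
M0: Pc = R·M0+t = (+0.22977, +0.29688, +0.89815); u = 638.0·(+0.22977)/0.89815 + 310.4 = 473.6195, v = 454.0·(+0.29688)/0.89815 + 228.7 = 378.7661
M1: Pc = R·M1+t = (+0.38964, +0.30323, +0.89631); u = 638.0·(+0.38964)/0.89631 + 310.4 = 587.7472, v = 454.0·(+0.30323)/0.89631 + 228.7 = 382.2949
M2: Pc = R·M2+t = (+0.39623, +0.14612, +0.92585); u = 638.0·(+0.39623)/0.92585 + 310.4 = 583.4384, v = 454.0·(+0.14612)/0.92585 + 228.7 = 300.3530
M3: Pc = R·M3+t = (+0.23636, +0.13977, +0.92769); u = 638.0·(+0.23636)/0.92769 + 310.4 = 472.9534, v = 454.0·(+0.13977)/0.92769 + 228.7 = 297.0995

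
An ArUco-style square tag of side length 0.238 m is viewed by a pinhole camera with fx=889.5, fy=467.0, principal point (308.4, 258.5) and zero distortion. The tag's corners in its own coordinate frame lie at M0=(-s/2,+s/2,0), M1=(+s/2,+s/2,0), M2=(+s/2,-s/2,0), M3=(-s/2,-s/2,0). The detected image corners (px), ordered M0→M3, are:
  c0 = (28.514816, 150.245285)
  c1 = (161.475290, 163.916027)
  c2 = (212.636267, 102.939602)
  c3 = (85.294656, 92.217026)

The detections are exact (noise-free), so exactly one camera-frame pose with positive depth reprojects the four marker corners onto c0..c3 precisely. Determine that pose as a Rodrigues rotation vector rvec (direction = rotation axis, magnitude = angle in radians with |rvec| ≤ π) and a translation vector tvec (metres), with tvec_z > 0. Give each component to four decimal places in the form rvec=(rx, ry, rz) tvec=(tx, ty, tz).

Intrinsics K: fx=889.5, fy=467.0, cx=308.4, cy=258.5
Marker side s = 0.238 m; corners in marker frame (Z=0):
  M0 = (-0.1190, +0.1190, 0)
  M1 = (+0.1190, +0.1190, 0)
  M2 = (+0.1190, -0.1190, 0)
  M3 = (-0.1190, -0.1190, 0)
Detected image corners:
  c0 = (28.514816, 150.245285) px
  c1 = (161.475290, 163.916027) px
  c2 = (212.636267, 102.939602) px
  c3 = (85.294656, 92.217026) px
Planar DLT: solve 8×8 A·h = b for H (H[2,2]=1):
  H  [+527.28206 -257.08625 +121.55215]
  H  [+30.99710 +218.47533 +126.34153]
  H  [-0.15760 -0.24675 +1.00000]
B = K⁻¹H; ‖b₁‖=0.683812, ‖b₂‖=0.683812; λ = 2/(‖b₁‖+‖b₂‖) = 1.462391, sign → tz>0 ⇒ λ=+1.462391
r₁ = λ·B[:,0] = (+0.94679,+0.22464,-0.23048); r₂ = λ·B[:,1] = (-0.29756,+0.88388,-0.36084)
r₃ = r₁×r₂ = (+0.12265,+0.41022,+0.90370); SVD([r₁ r₂ r₃]) → R = UVᵀ:
  R  [+0.94679 -0.29756 +0.12265]
  R  [+0.22464 +0.88388 +0.41022]
  R  [-0.23048 -0.36084 +0.90370]
t = (-0.30719, -0.41385, +1.46239) m
tr R = 2.734377; θ = arccos((tr R − 1)/2) = 0.521268 rad = 29.866°
axis k = ((R−Rᵀ)₃₂, (R−Rᵀ)₁₃, (R−Rᵀ)₂₁) / (2 sinθ) = (-0.774193, +0.354564, +0.524318)
rvec = θ·k = (-0.403562, +0.184823, +0.273310)

rvec=(-0.4036, 0.1848, 0.2733) tvec=(-0.3072, -0.4138, 1.4624)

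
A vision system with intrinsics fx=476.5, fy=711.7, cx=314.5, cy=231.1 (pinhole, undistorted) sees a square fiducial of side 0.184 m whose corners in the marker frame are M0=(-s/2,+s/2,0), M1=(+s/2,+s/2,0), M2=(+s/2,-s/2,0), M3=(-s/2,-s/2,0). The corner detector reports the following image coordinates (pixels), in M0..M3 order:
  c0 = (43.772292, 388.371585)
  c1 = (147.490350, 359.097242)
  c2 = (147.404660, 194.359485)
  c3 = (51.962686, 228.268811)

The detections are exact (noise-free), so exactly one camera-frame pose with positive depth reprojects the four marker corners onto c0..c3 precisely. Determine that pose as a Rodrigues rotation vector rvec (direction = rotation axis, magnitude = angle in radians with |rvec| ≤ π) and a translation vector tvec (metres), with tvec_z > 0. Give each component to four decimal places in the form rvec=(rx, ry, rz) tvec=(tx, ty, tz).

rvec=(-0.3489, 0.2256, -0.1700) tvec=(-0.3528, 0.0632, 0.7716)

Intrinsics K: fx=476.5, fy=711.7, cx=314.5, cy=231.1
Marker side s = 0.184 m; corners in marker frame (Z=0):
  M0 = (-0.0920, +0.0920, 0)
  M1 = (+0.0920, +0.0920, 0)
  M2 = (+0.0920, -0.0920, 0)
  M3 = (-0.0920, -0.0920, 0)
Detected image corners:
  c0 = (43.772292, 388.371585) px
  c1 = (147.490350, 359.097242) px
  c2 = (147.404660, 194.359485) px
  c3 = (51.962686, 228.268811) px
Planar DLT: solve 8×8 A·h = b for H (H[2,2]=1):
  H  [+516.32560 -67.61388 +96.62181]
  H  [-243.86485 +747.39133 +289.43102]
  H  [-0.24489 -0.46165 +1.00000]
B = K⁻¹H; ‖b₁‖=1.296054, ‖b₂‖=1.296054; λ = 2/(‖b₁‖+‖b₂‖) = 0.771573, sign → tz>0 ⇒ λ=+0.771573
r₁ = λ·B[:,0] = (+0.96077,-0.20303,-0.18895); r₂ = λ·B[:,1] = (+0.12561,+0.92593,-0.35620)
r₃ = r₁×r₂ = (+0.24727,+0.31849,+0.91511); SVD([r₁ r₂ r₃]) → R = UVᵀ:
  R  [+0.96077 +0.12561 +0.24727]
  R  [-0.20303 +0.92593 +0.31849]
  R  [-0.18895 -0.35620 +0.91511]
t = (-0.35280, +0.06324, +0.77157) m
tr R = 2.801808; θ = arccos((tr R − 1)/2) = 0.448949 rad = 25.723°
axis k = ((R−Rᵀ)₃₂, (R−Rᵀ)₁₃, (R−Rᵀ)₂₁) / (2 sinθ) = (-0.777253, +0.502532, -0.378601)
rvec = θ·k = (-0.348947, +0.225611, -0.169972)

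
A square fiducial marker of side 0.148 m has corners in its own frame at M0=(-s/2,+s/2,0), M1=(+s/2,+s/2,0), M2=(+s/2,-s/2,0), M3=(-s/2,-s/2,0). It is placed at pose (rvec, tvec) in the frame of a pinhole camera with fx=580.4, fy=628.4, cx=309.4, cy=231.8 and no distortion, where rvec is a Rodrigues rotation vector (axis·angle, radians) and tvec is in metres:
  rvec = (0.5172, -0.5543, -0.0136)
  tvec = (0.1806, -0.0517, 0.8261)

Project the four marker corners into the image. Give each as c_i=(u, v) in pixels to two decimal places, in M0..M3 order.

Intrinsics K: fx=580.4, fy=628.4, cx=309.4, cy=231.8
Marker side s = 0.148 m; corners in marker frame (Z=0):
  M0 = (-0.0740, +0.0740, 0)
  M1 = (+0.0740, +0.0740, 0)
  M2 = (+0.0740, -0.0740, 0)
  M3 = (-0.0740, -0.0740, 0)
rvec = (0.5172, -0.5543, -0.0136), |rvec| = θ = 0.75824 rad = 43.444°
Rodrigues: sinθ=0.68765, 1−cosθ=0.27395; R = I + sinθ·[k]× + (1−cosθ)·[k]×²:
    [+0.85351 -0.12427 -0.50604]
    [-0.14894 +0.87245 -0.46545]
    [+0.49934 +0.47264 +0.72613]
t = (0.1806, -0.0517, 0.8261) m
M0: Pc = R·M0+t = (+0.10824, +0.02388, +0.82412); u = 580.4·(+0.10824)/0.82412 + 309.4 = 385.6325, v = 628.4·(+0.02388)/0.82412 + 231.8 = 250.0108
M1: Pc = R·M1+t = (+0.23456, +0.00184, +0.89803); u = 580.4·(+0.23456)/0.89803 + 309.4 = 460.9999, v = 628.4·(+0.00184)/0.89803 + 231.8 = 233.0875
M2: Pc = R·M2+t = (+0.25296, -0.12728, +0.82808); u = 580.4·(+0.25296)/0.82808 + 309.4 = 486.6971, v = 628.4·(-0.12728)/0.82808 + 231.8 = 135.2092
M3: Pc = R·M3+t = (+0.12664, -0.10524, +0.75417); u = 580.4·(+0.12664)/0.75417 + 309.4 = 406.8574, v = 628.4·(-0.10524)/0.75417 + 231.8 = 144.1110

c0=(385.63, 250.01) c1=(461.00, 233.09) c2=(486.70, 135.21) c3=(406.86, 144.11)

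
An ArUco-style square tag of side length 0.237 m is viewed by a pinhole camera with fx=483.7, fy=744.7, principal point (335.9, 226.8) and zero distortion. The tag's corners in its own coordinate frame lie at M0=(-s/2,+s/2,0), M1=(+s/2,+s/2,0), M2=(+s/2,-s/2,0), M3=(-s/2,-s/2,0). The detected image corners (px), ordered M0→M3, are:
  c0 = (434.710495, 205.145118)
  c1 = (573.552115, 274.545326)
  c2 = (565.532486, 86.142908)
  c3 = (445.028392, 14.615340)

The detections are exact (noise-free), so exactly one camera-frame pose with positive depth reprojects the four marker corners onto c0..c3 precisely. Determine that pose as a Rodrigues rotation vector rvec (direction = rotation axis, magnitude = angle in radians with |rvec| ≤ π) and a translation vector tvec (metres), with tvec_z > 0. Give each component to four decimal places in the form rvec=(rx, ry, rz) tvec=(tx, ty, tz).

rvec=(-0.4494, -0.2730, 0.2376) tvec=(0.2714, -0.0900, 0.7680)

Intrinsics K: fx=483.7, fy=744.7, cx=335.9, cy=226.8
Marker side s = 0.237 m; corners in marker frame (Z=0):
  M0 = (-0.1185, +0.1185, 0)
  M1 = (+0.1185, +0.1185, 0)
  M2 = (+0.1185, -0.1185, 0)
  M3 = (-0.1185, -0.1185, 0)
Detected image corners:
  c0 = (434.710495, 205.145118) px
  c1 = (573.552115, 274.545326) px
  c2 = (565.532486, 86.142908) px
  c3 = (445.028392, 14.615340) px
Planar DLT: solve 8×8 A·h = b for H (H[2,2]=1):
  H  [+679.88265 -303.56692 +506.80850]
  H  [+336.58053 +713.05152 +139.56117]
  H  [+0.26840 -0.59430 +1.00000]
B = K⁻¹H; ‖b₁‖=1.302133, ‖b₂‖=1.302133; λ = 2/(‖b₁‖+‖b₂‖) = 0.767970, sign → tz>0 ⇒ λ=+0.767970
r₁ = λ·B[:,0] = (+0.93631,+0.28432,+0.20613); r₂ = λ·B[:,1] = (-0.16503,+0.87433,-0.45641)
r₃ = r₁×r₂ = (-0.30999,+0.39332,+0.86557); SVD([r₁ r₂ r₃]) → R = UVᵀ:
  R  [+0.93631 -0.16503 -0.30999]
  R  [+0.28432 +0.87433 +0.39332]
  R  [+0.20613 -0.45641 +0.86557]
t = (+0.27135, -0.08996, +0.76797) m
tr R = 2.676207; θ = arccos((tr R − 1)/2) = 0.576999 rad = 33.060°
axis k = ((R−Rᵀ)₃₂, (R−Rᵀ)₁₃, (R−Rᵀ)₂₁) / (2 sinθ) = (-0.778839, -0.473056, +0.411860)
rvec = θ·k = (-0.449389, -0.272953, +0.237643)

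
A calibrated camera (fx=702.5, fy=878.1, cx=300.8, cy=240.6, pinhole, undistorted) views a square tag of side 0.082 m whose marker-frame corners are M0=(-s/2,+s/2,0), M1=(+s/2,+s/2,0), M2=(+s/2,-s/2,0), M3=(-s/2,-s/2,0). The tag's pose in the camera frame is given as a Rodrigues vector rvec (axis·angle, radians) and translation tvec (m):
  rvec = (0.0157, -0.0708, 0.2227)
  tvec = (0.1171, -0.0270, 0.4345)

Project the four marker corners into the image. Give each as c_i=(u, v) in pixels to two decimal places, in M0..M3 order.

c0=(411.65, 248.65) c1=(538.17, 284.74) c2=(567.66, 124.18) c3=(441.36, 85.83)

Intrinsics K: fx=702.5, fy=878.1, cx=300.8, cy=240.6
Marker side s = 0.082 m; corners in marker frame (Z=0):
  M0 = (-0.0410, +0.0410, 0)
  M1 = (+0.0410, +0.0410, 0)
  M2 = (+0.0410, -0.0410, 0)
  M3 = (-0.0410, -0.0410, 0)
rvec = (0.0157, -0.0708, 0.2227), |rvec| = θ = 0.23421 rad = 13.419°
Rodrigues: sinθ=0.23207, 1−cosθ=0.02730; R = I + sinθ·[k]× + (1−cosθ)·[k]×²:
    [+0.97282 -0.22122 -0.06841]
    [+0.22012 +0.97519 -0.02340]
    [+0.07189 +0.00771 +0.99738]
t = (0.1171, -0.0270, 0.4345) m
M0: Pc = R·M0+t = (+0.06814, +0.00396, +0.43187); u = 702.5·(+0.06814)/0.43187 + 300.8 = 411.6470, v = 878.1·(+0.00396)/0.43187 + 240.6 = 248.6479
M1: Pc = R·M1+t = (+0.14792, +0.02201, +0.43776); u = 702.5·(+0.14792)/0.43776 + 300.8 = 538.1669, v = 878.1·(+0.02201)/0.43776 + 240.6 = 284.7447
M2: Pc = R·M2+t = (+0.16606, -0.05796, +0.43713); u = 702.5·(+0.16606)/0.43713 + 300.8 = 567.6629, v = 878.1·(-0.05796)/0.43713 + 240.6 = 124.1750
M3: Pc = R·M3+t = (+0.08628, -0.07601, +0.43124); u = 702.5·(+0.08628)/0.43124 + 300.8 = 441.3607, v = 878.1·(-0.07601)/0.43124 + 240.6 = 85.8302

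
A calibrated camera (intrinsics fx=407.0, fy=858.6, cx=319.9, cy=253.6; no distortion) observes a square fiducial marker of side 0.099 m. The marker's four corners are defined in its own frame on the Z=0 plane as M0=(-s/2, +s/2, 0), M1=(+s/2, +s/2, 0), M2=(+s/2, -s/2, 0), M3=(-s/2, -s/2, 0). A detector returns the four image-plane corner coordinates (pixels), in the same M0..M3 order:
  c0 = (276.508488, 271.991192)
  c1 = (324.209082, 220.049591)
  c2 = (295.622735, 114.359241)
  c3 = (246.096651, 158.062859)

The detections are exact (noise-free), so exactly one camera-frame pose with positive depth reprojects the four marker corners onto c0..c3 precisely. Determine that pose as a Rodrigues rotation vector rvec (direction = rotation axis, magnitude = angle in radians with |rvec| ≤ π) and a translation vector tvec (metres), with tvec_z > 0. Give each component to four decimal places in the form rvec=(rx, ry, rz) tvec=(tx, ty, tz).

rvec=(-0.1732, -0.4895, -0.4948) tvec=(-0.0551, -0.0496, 0.6707)

Intrinsics K: fx=407.0, fy=858.6, cx=319.9, cy=253.6
Marker side s = 0.099 m; corners in marker frame (Z=0):
  M0 = (-0.0495, +0.0495, 0)
  M1 = (+0.0495, +0.0495, 0)
  M2 = (+0.0495, -0.0495, 0)
  M3 = (-0.0495, -0.0495, 0)
Detected image corners:
  c0 = (276.508488, 271.991192) px
  c1 = (324.209082, 220.049591) px
  c2 = (295.622735, 114.359241) px
  c3 = (246.096651, 158.062859) px
Planar DLT: solve 8×8 A·h = b for H (H[2,2]=1):
  H  [+699.58087 +279.44567 +286.44111]
  H  [-343.40216 +1095.50869 +190.07852]
  H  [+0.73005 -0.06369 +1.00000]
B = K⁻¹H; ‖b₁‖=1.490998, ‖b₂‖=1.490998; λ = 2/(‖b₁‖+‖b₂‖) = 0.670692, sign → tz>0 ⇒ λ=+0.670692
r₁ = λ·B[:,0] = (+0.76798,-0.41287,+0.48964); r₂ = λ·B[:,1] = (+0.49407,+0.86837,-0.04272)
r₃ = r₁×r₂ = (-0.40755,+0.27472,+0.87088); SVD([r₁ r₂ r₃]) → R = UVᵀ:
  R  [+0.76798 +0.49407 -0.40755]
  R  [-0.41287 +0.86837 +0.27472]
  R  [+0.48964 -0.04272 +0.87088]
t = (-0.05514, -0.04962, +0.67069) m
tr R = 2.507232; θ = arccos((tr R − 1)/2) = 0.717251 rad = 41.095°
axis k = ((R−Rᵀ)₃₂, (R−Rᵀ)₁₃, (R−Rᵀ)₂₁) / (2 sinθ) = (-0.241470, -0.682461, -0.689884)
rvec = θ·k = (-0.173194, -0.489496, -0.494819)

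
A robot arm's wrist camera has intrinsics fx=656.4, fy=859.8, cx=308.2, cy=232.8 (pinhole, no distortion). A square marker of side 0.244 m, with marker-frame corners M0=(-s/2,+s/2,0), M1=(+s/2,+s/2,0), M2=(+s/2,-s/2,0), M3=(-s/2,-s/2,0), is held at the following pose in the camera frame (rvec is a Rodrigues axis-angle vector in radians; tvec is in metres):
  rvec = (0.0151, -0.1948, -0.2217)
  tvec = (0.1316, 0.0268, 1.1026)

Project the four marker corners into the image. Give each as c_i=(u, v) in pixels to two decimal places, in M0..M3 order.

c0=(333.24, 369.76) c1=(467.79, 323.31) c2=(438.06, 141.53) c3=(301.11, 180.51)

Intrinsics K: fx=656.4, fy=859.8, cx=308.2, cy=232.8
Marker side s = 0.244 m; corners in marker frame (Z=0):
  M0 = (-0.1220, +0.1220, 0)
  M1 = (+0.1220, +0.1220, 0)
  M2 = (+0.1220, -0.1220, 0)
  M3 = (-0.1220, -0.1220, 0)
rvec = (0.0151, -0.1948, -0.2217), |rvec| = θ = 0.29551 rad = 16.931°
Rodrigues: sinθ=0.29123, 1−cosθ=0.04335; R = I + sinθ·[k]× + (1−cosθ)·[k]×²:
    [+0.95677 +0.21703 -0.19364]
    [-0.21995 +0.97549 +0.00656]
    [+0.19032 +0.03632 +0.98105]
t = (0.1316, 0.0268, 1.1026) m
M0: Pc = R·M0+t = (+0.04135, +0.17264, +1.08381); u = 656.4·(+0.04135)/1.08381 + 308.2 = 333.2443, v = 859.8·(+0.17264)/1.08381 + 232.8 = 369.7598
M1: Pc = R·M1+t = (+0.27480, +0.11898, +1.13025); u = 656.4·(+0.27480)/1.13025 + 308.2 = 467.7937, v = 859.8·(+0.11898)/1.13025 + 232.8 = 323.3072
M2: Pc = R·M2+t = (+0.22185, -0.11904, +1.12139); u = 656.4·(+0.22185)/1.12139 + 308.2 = 438.0580, v = 859.8·(-0.11904)/1.12139 + 232.8 = 141.5261
M3: Pc = R·M3+t = (-0.01160, -0.06538, +1.07495); u = 656.4·(-0.01160)/1.07495 + 308.2 = 301.1149, v = 859.8·(-0.06538)/1.07495 + 232.8 = 180.5088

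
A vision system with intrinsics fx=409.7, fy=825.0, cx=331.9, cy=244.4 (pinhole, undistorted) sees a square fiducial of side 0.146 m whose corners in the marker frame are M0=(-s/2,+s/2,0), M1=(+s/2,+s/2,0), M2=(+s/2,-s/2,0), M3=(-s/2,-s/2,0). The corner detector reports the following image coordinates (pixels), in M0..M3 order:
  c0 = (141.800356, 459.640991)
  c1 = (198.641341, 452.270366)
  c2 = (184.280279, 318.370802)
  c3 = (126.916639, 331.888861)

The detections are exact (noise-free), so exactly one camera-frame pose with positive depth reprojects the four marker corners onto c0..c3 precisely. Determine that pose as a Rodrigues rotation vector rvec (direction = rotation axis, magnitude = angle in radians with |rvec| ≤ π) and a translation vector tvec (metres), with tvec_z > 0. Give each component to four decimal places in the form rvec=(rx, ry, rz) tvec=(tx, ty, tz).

Intrinsics K: fx=409.7, fy=825.0, cx=331.9, cy=244.4
Marker side s = 0.146 m; corners in marker frame (Z=0):
  M0 = (-0.0730, +0.0730, 0)
  M1 = (+0.0730, +0.0730, 0)
  M2 = (+0.0730, -0.0730, 0)
  M3 = (-0.0730, -0.0730, 0)
Detected image corners:
  c0 = (141.800356, 459.640991) px
  c1 = (198.641341, 452.270366) px
  c2 = (184.280279, 318.370802) px
  c3 = (126.916639, 331.888861) px
Planar DLT: solve 8×8 A·h = b for H (H[2,2]=1):
  H  [+340.51083 +123.35976 +162.33841]
  H  [-192.57887 +951.12565 +391.34015]
  H  [-0.31049 +0.14220 +1.00000]
B = K⁻¹H; ‖b₁‖=1.135145, ‖b₂‖=1.135145; λ = 2/(‖b₁‖+‖b₂‖) = 0.880945, sign → tz>0 ⇒ λ=+0.880945
r₁ = λ·B[:,0] = (+0.95376,-0.12461,-0.27353); r₂ = λ·B[:,1] = (+0.16377,+0.97851,+0.12527)
r₃ = r₁×r₂ = (+0.25204,-0.16427,+0.95367); SVD([r₁ r₂ r₃]) → R = UVᵀ:
  R  [+0.95376 +0.16377 +0.25204]
  R  [-0.12461 +0.97851 -0.16427]
  R  [-0.27353 +0.12527 +0.95367]
t = (-0.36459, +0.15690, +0.88094) m
tr R = 2.885943; θ = arccos((tr R − 1)/2) = 0.339349 rad = 19.443°
axis k = ((R−Rᵀ)₃₂, (R−Rᵀ)₁₃, (R−Rᵀ)₂₁) / (2 sinθ) = (+0.434917, +0.789442, -0.433162)
rvec = θ·k = (+0.147588, +0.267896, -0.146993)

rvec=(0.1476, 0.2679, -0.1470) tvec=(-0.3646, 0.1569, 0.8809)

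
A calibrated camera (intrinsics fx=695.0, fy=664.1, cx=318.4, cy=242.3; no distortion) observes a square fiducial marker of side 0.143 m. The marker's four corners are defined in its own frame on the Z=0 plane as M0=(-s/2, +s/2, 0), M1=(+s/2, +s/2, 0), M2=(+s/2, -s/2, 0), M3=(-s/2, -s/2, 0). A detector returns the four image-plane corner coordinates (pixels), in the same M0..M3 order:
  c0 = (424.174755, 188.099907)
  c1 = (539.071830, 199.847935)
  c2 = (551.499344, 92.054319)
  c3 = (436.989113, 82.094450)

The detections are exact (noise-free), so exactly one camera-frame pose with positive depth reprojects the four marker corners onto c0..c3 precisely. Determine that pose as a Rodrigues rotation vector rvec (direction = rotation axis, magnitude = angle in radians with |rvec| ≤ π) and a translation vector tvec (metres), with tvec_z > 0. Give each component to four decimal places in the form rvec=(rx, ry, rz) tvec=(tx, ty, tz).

Intrinsics K: fx=695.0, fy=664.1, cx=318.4, cy=242.3
Marker side s = 0.143 m; corners in marker frame (Z=0):
  M0 = (-0.0715, +0.0715, 0)
  M1 = (+0.0715, +0.0715, 0)
  M2 = (+0.0715, -0.0715, 0)
  M3 = (-0.0715, -0.0715, 0)
Detected image corners:
  c0 = (424.174755, 188.099907) px
  c1 = (539.071830, 199.847935) px
  c2 = (551.499344, 92.054319) px
  c3 = (436.989113, 82.094450) px
Planar DLT: solve 8×8 A·h = b for H (H[2,2]=1):
  H  [+746.82985 -105.86043 +487.48536]
  H  [+59.96216 +742.43232 +140.34240]
  H  [-0.11331 -0.03605 +1.00000]
B = K⁻¹H; ‖b₁‖=1.139800, ‖b₂‖=1.139800; λ = 2/(‖b₁‖+‖b₂‖) = 0.877347, sign → tz>0 ⇒ λ=+0.877347
r₁ = λ·B[:,0] = (+0.98832,+0.11549,-0.09942); r₂ = λ·B[:,1] = (-0.11914,+0.99237,-0.03163)
r₃ = r₁×r₂ = (+0.09501,+0.04311,+0.99454); SVD([r₁ r₂ r₃]) → R = UVᵀ:
  R  [+0.98832 -0.11914 +0.09501]
  R  [+0.11549 +0.99237 +0.04311]
  R  [-0.09942 -0.03163 +0.99454]
t = (+0.21345, -0.13470, +0.87735) m
tr R = 2.975237; θ = arccos((tr R − 1)/2) = 0.157525 rad = 9.026°
axis k = ((R−Rᵀ)₃₂, (R−Rᵀ)₁₃, (R−Rᵀ)₂₁) / (2 sinθ) = (-0.238205, +0.619674, +0.747839)
rvec = θ·k = (-0.037523, +0.097614, +0.117803)

rvec=(-0.0375, 0.0976, 0.1178) tvec=(0.2134, -0.1347, 0.8773)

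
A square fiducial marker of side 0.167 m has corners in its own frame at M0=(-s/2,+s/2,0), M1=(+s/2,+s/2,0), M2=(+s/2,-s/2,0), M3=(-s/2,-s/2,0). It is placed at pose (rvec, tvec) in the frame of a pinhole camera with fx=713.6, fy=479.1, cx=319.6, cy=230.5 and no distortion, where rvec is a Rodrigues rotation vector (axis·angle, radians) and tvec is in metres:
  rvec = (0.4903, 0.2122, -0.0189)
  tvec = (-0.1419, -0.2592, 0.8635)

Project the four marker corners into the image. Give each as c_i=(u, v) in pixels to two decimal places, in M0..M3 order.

Intrinsics K: fx=713.6, fy=479.1, cx=319.6, cy=230.5
Marker side s = 0.167 m; corners in marker frame (Z=0):
  M0 = (-0.0835, +0.0835, 0)
  M1 = (+0.0835, +0.0835, 0)
  M2 = (+0.0835, -0.0835, 0)
  M3 = (-0.0835, -0.0835, 0)
rvec = (0.4903, 0.2122, -0.0189), |rvec| = θ = 0.53458 rad = 30.629°
Rodrigues: sinθ=0.50948, 1−cosθ=0.13952; R = I + sinθ·[k]× + (1−cosθ)·[k]×²:
    [+0.97784 +0.06881 +0.19771]
    [+0.03278 +0.88246 -0.46924]
    [-0.20676 +0.46532 +0.86065]
t = (-0.1419, -0.2592, 0.8635) m
M0: Pc = R·M0+t = (-0.21780, -0.18825, +0.91962); u = 713.6·(-0.21780)/0.91962 + 319.6 = 150.5894, v = 479.1·(-0.18825)/0.91962 + 230.5 = 132.4253
M1: Pc = R·M1+t = (-0.05450, -0.18278, +0.88509); u = 713.6·(-0.05450)/0.88509 + 319.6 = 275.6557, v = 479.1·(-0.18278)/0.88509 + 230.5 = 131.5626
M2: Pc = R·M2+t = (-0.06600, -0.33015, +0.80738); u = 713.6·(-0.06600)/0.80738 + 319.6 = 261.2702, v = 479.1·(-0.33015)/0.80738 + 230.5 = 34.5899
M3: Pc = R·M3+t = (-0.22930, -0.33562, +0.84191); u = 713.6·(-0.22930)/0.84191 + 319.6 = 125.2503, v = 479.1·(-0.33562)/0.84191 + 230.5 = 39.5094

c0=(150.59, 132.43) c1=(275.66, 131.56) c2=(261.27, 34.59) c3=(125.25, 39.51)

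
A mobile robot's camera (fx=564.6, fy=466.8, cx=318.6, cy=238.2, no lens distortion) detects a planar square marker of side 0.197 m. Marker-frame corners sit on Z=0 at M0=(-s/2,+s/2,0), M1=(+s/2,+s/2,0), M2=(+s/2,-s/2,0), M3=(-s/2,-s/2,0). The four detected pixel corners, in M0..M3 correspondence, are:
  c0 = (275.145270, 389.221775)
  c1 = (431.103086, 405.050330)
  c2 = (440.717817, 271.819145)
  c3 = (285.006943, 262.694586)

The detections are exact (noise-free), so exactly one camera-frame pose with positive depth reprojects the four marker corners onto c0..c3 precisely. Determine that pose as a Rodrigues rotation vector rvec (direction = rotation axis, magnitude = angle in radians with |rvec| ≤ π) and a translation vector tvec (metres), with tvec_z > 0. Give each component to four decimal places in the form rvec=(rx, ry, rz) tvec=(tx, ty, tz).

Intrinsics K: fx=564.6, fy=466.8, cx=318.6, cy=238.2
Marker side s = 0.197 m; corners in marker frame (Z=0):
  M0 = (-0.0985, +0.0985, 0)
  M1 = (+0.0985, +0.0985, 0)
  M2 = (+0.0985, -0.0985, 0)
  M3 = (-0.0985, -0.0985, 0)
Detected image corners:
  c0 = (275.145270, 389.221775) px
  c1 = (431.103086, 405.050330) px
  c2 = (440.717817, 271.819145) px
  c3 = (285.006943, 262.694586) px
Planar DLT: solve 8×8 A·h = b for H (H[2,2]=1):
  H  [+698.07049 -58.13765 +356.01188]
  H  [-22.97417 +650.78699 +331.88164]
  H  [-0.25968 -0.02427 +1.00000]
B = K⁻¹H; ‖b₁‖=1.409570, ‖b₂‖=1.409570; λ = 2/(‖b₁‖+‖b₂‖) = 0.709436, sign → tz>0 ⇒ λ=+0.709436
r₁ = λ·B[:,0] = (+0.98111,+0.05909,-0.18423); r₂ = λ·B[:,1] = (-0.06333,+0.99784,-0.01722)
r₃ = r₁×r₂ = (+0.18281,+0.02856,+0.98273); SVD([r₁ r₂ r₃]) → R = UVᵀ:
  R  [+0.98111 -0.06333 +0.18281]
  R  [+0.05909 +0.99784 +0.02856]
  R  [-0.18423 -0.01722 +0.98273]
t = (+0.04701, +0.14238, +0.70944) m
tr R = 2.961681; θ = arccos((tr R − 1)/2) = 0.196065 rad = 11.234°
axis k = ((R−Rᵀ)₃₂, (R−Rᵀ)₁₃, (R−Rᵀ)₂₁) / (2 sinθ) = (-0.117502, +0.942050, +0.314222)
rvec = θ·k = (-0.023038, +0.184703, +0.061608)

rvec=(-0.0230, 0.1847, 0.0616) tvec=(0.0470, 0.1424, 0.7094)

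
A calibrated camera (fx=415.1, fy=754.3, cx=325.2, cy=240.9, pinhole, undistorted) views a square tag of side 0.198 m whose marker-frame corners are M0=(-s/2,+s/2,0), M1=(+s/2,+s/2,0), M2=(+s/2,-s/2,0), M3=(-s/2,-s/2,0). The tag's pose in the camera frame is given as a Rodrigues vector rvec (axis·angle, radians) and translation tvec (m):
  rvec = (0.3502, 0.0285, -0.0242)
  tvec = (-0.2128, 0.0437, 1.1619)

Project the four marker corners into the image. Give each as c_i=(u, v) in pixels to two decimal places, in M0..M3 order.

c0=(218.26, 328.04) c1=(286.55, 326.16) c2=(282.13, 206.62) c3=(209.76, 209.29)

Intrinsics K: fx=415.1, fy=754.3, cx=325.2, cy=240.9
Marker side s = 0.198 m; corners in marker frame (Z=0):
  M0 = (-0.0990, +0.0990, 0)
  M1 = (+0.0990, +0.0990, 0)
  M2 = (+0.0990, -0.0990, 0)
  M3 = (-0.0990, -0.0990, 0)
rvec = (0.3502, 0.0285, -0.0242), |rvec| = θ = 0.35219 rad = 20.179°
Rodrigues: sinθ=0.34495, 1−cosθ=0.06138; R = I + sinθ·[k]× + (1−cosθ)·[k]×²:
    [+0.99931 +0.02864 +0.02372]
    [-0.01876 +0.93902 -0.34335]
    [-0.03211 +0.34266 +0.93891]
t = (-0.2128, 0.0437, 1.1619) m
M0: Pc = R·M0+t = (-0.30890, +0.13852, +1.19900); u = 415.1·(-0.30890)/1.19900 + 325.2 = 218.2588, v = 754.3·(+0.13852)/1.19900 + 240.9 = 328.0443
M1: Pc = R·M1+t = (-0.11103, +0.13481, +1.19264); u = 415.1·(-0.11103)/1.19264 + 325.2 = 286.5550, v = 754.3·(+0.13481)/1.19264 + 240.9 = 326.1591
M2: Pc = R·M2+t = (-0.11670, -0.05112, +1.12480); u = 415.1·(-0.11670)/1.12480 + 325.2 = 282.1311, v = 754.3·(-0.05112)/1.12480 + 240.9 = 206.6179
M3: Pc = R·M3+t = (-0.31457, -0.04741, +1.13116); u = 415.1·(-0.31457)/1.13116 + 325.2 = 209.7633, v = 754.3·(-0.04741)/1.13116 + 240.9 = 209.2881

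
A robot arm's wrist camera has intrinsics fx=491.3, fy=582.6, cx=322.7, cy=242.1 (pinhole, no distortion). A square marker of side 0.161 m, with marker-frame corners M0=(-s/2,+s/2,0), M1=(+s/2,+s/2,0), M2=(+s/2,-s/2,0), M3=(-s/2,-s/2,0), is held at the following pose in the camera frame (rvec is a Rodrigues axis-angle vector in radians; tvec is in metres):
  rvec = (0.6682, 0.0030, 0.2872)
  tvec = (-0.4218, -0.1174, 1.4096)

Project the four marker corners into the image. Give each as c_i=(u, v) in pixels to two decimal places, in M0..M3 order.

c0=(146.65, 210.60) c1=(200.20, 227.77) c2=(206.51, 175.51) c3=(149.13, 156.54)

Intrinsics K: fx=491.3, fy=582.6, cx=322.7, cy=242.1
Marker side s = 0.161 m; corners in marker frame (Z=0):
  M0 = (-0.0805, +0.0805, 0)
  M1 = (+0.0805, +0.0805, 0)
  M2 = (+0.0805, -0.0805, 0)
  M3 = (-0.0805, -0.0805, 0)
rvec = (0.6682, 0.0030, 0.2872), |rvec| = θ = 0.72731 rad = 41.672°
Rodrigues: sinθ=0.66486, 1−cosθ=0.25304; R = I + sinθ·[k]× + (1−cosθ)·[k]×²:
    [+0.96054 -0.26158 +0.09454]
    [+0.26350 +0.74697 -0.61042]
    [+0.08906 +0.61124 +0.78642]
t = (-0.4218, -0.1174, 1.4096) m
M0: Pc = R·M0+t = (-0.52018, -0.07848, +1.45164); u = 491.3·(-0.52018)/1.45164 + 322.7 = 146.6470, v = 582.6·(-0.07848)/1.45164 + 242.1 = 210.6025
M1: Pc = R·M1+t = (-0.36553, -0.03606, +1.46597); u = 491.3·(-0.36553)/1.46597 + 322.7 = 200.1966, v = 582.6·(-0.03606)/1.46597 + 242.1 = 227.7703
M2: Pc = R·M2+t = (-0.32342, -0.15632, +1.36756); u = 491.3·(-0.32342)/1.36756 + 322.7 = 206.5110, v = 582.6·(-0.15632)/1.36756 + 242.1 = 175.5060
M3: Pc = R·M3+t = (-0.47807, -0.19874, +1.35323); u = 491.3·(-0.47807)/1.35323 + 322.7 = 149.1341, v = 582.6·(-0.19874)/1.35323 + 242.1 = 156.5360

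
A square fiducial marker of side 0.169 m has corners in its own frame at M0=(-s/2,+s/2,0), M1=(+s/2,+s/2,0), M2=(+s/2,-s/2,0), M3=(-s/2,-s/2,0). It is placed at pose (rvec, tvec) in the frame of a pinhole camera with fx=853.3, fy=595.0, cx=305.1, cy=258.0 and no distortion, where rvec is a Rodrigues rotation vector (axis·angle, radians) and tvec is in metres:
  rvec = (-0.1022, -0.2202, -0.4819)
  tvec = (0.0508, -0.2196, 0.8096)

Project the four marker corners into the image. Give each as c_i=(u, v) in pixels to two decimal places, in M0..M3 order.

c0=(324.18, 176.80) c1=(474.03, 126.13) c2=(391.15, 20.96) c3=(238.63, 65.90)

Intrinsics K: fx=853.3, fy=595.0, cx=305.1, cy=258.0
Marker side s = 0.169 m; corners in marker frame (Z=0):
  M0 = (-0.0845, +0.0845, 0)
  M1 = (+0.0845, +0.0845, 0)
  M2 = (+0.0845, -0.0845, 0)
  M3 = (-0.0845, -0.0845, 0)
rvec = (-0.1022, -0.2202, -0.4819), |rvec| = θ = 0.53959 rad = 30.916°
Rodrigues: sinθ=0.51379, 1−cosθ=0.14208; R = I + sinθ·[k]× + (1−cosθ)·[k]×²:
    [+0.86301 +0.46983 -0.18564]
    [-0.44787 +0.88158 +0.14909]
    [+0.23370 -0.04553 +0.97124]
t = (0.0508, -0.2196, 0.8096) m
M0: Pc = R·M0+t = (+0.01758, -0.10726, +0.78600); u = 853.3·(+0.01758)/0.78600 + 305.1 = 324.1811, v = 595.0·(-0.10726)/0.78600 + 258.0 = 176.8039
M1: Pc = R·M1+t = (+0.16343, -0.18295, +0.82550); u = 853.3·(+0.16343)/0.82550 + 305.1 = 474.0293, v = 595.0·(-0.18295)/0.82550 + 258.0 = 126.1331
M2: Pc = R·M2+t = (+0.08402, -0.33194, +0.83320); u = 853.3·(+0.08402)/0.83320 + 305.1 = 391.1512, v = 595.0·(-0.33194)/0.83320 + 258.0 = 20.9565
M3: Pc = R·M3+t = (-0.06183, -0.25625, +0.79370); u = 853.3·(-0.06183)/0.79370 + 305.1 = 238.6316, v = 595.0·(-0.25625)/0.79370 + 258.0 = 65.9024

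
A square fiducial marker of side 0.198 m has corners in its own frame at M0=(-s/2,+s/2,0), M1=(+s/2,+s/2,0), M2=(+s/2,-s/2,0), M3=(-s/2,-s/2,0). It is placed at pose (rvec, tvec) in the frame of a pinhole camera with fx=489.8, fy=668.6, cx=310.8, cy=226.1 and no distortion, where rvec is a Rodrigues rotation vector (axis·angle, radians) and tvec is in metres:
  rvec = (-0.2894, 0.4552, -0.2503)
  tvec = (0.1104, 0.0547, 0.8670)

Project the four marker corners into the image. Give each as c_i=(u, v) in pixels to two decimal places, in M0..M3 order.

c0=(334.00, 361.07) c1=(442.21, 324.42) c2=(412.93, 174.09) c3=(314.64, 220.69)

Intrinsics K: fx=489.8, fy=668.6, cx=310.8, cy=226.1
Marker side s = 0.198 m; corners in marker frame (Z=0):
  M0 = (-0.0990, +0.0990, 0)
  M1 = (+0.0990, +0.0990, 0)
  M2 = (+0.0990, -0.0990, 0)
  M3 = (-0.0990, -0.0990, 0)
rvec = (-0.2894, 0.4552, -0.2503), |rvec| = θ = 0.59465 rad = 34.071°
Rodrigues: sinθ=0.56022, 1−cosθ=0.17166; R = I + sinθ·[k]× + (1−cosθ)·[k]×²:
    [+0.86900 +0.17186 +0.46401]
    [-0.29976 +0.92893 +0.21733]
    [-0.39368 -0.32795 +0.85876]
t = (0.1104, 0.0547, 0.8670) m
M0: Pc = R·M0+t = (+0.04138, +0.17634, +0.87351); u = 489.8·(+0.04138)/0.87351 + 310.8 = 334.0045, v = 668.6·(+0.17634)/0.87351 + 226.1 = 361.0742
M1: Pc = R·M1+t = (+0.21345, +0.11699, +0.79556); u = 489.8·(+0.21345)/0.79556 + 310.8 = 442.2113, v = 668.6·(+0.11699)/0.79556 + 226.1 = 324.4188
M2: Pc = R·M2+t = (+0.17942, -0.06694, +0.86049); u = 489.8·(+0.17942)/0.86049 + 310.8 = 412.9258, v = 668.6·(-0.06694)/0.86049 + 226.1 = 174.0878
M3: Pc = R·M3+t = (+0.00735, -0.00759, +0.93844); u = 489.8·(+0.00735)/0.93844 + 310.8 = 314.6388, v = 668.6·(-0.00759)/0.93844 + 226.1 = 220.6937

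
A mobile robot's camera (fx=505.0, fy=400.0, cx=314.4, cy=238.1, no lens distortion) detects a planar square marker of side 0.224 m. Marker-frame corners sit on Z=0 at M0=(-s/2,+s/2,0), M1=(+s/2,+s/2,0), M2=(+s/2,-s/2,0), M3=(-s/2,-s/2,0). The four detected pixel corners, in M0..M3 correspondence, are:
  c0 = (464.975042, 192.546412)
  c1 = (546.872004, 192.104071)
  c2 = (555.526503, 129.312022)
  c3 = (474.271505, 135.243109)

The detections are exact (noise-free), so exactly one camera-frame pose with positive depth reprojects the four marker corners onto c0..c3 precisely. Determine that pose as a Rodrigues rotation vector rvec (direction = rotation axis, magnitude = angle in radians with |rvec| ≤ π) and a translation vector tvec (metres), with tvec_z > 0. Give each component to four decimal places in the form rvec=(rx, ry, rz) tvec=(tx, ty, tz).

rvec=(-0.1625, 0.6260, 0.1180) tvec=(0.5512, -0.2724, 1.4335)

Intrinsics K: fx=505.0, fy=400.0, cx=314.4, cy=238.1
Marker side s = 0.224 m; corners in marker frame (Z=0):
  M0 = (-0.1120, +0.1120, 0)
  M1 = (+0.1120, +0.1120, 0)
  M2 = (+0.1120, -0.1120, 0)
  M3 = (-0.1120, -0.1120, 0)
Detected image corners:
  c0 = (464.975042, 192.546412) px
  c1 = (546.872004, 192.104071) px
  c2 = (555.526503, 129.312022) px
  c3 = (474.271505, 135.243109) px
Planar DLT: solve 8×8 A·h = b for H (H[2,2]=1):
  H  [+153.70428 -81.22317 +508.56807]
  H  [-81.25968 +254.43899 +162.10429]
  H  [-0.41234 -0.08050 +1.00000]
B = K⁻¹H; ‖b₁‖=0.697578, ‖b₂‖=0.697578; λ = 2/(‖b₁‖+‖b₂‖) = 1.433531, sign → tz>0 ⇒ λ=+1.433531
r₁ = λ·B[:,0] = (+0.80432,+0.06063,-0.59110); r₂ = λ·B[:,1] = (-0.15872,+0.98056,-0.11540)
r₃ = r₁×r₂ = (+0.57261,+0.18664,+0.79830); SVD([r₁ r₂ r₃]) → R = UVᵀ:
  R  [+0.80432 -0.15872 +0.57261]
  R  [+0.06063 +0.98056 +0.18664]
  R  [-0.59110 -0.11540 +0.79830]
t = (+0.55118, -0.27236, +1.43353) m
tr R = 2.583177; θ = arccos((tr R − 1)/2) = 0.657392 rad = 37.666°
axis k = ((R−Rᵀ)₃₂, (R−Rᵀ)₁₃, (R−Rᵀ)₂₁) / (2 sinθ) = (-0.247143, +0.952210, +0.179486)
rvec = θ·k = (-0.162470, +0.625975, +0.117993)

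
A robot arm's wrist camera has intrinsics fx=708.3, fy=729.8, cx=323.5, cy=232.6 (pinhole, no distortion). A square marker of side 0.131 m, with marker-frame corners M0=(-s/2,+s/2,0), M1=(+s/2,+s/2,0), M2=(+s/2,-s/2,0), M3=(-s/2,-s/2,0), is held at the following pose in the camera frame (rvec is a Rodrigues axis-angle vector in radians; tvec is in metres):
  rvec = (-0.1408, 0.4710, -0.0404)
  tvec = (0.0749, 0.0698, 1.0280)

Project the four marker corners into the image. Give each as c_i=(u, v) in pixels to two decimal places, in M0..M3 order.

c0=(334.98, 329.59) c1=(419.20, 328.48) c2=(416.82, 232.83) c3=(334.23, 239.21)

Intrinsics K: fx=708.3, fy=729.8, cx=323.5, cy=232.6
Marker side s = 0.131 m; corners in marker frame (Z=0):
  M0 = (-0.0655, +0.0655, 0)
  M1 = (+0.0655, +0.0655, 0)
  M2 = (+0.0655, -0.0655, 0)
  M3 = (-0.0655, -0.0655, 0)
rvec = (-0.1408, 0.4710, -0.0404), |rvec| = θ = 0.49325 rad = 28.261°
Rodrigues: sinθ=0.47349, 1−cosθ=0.11920; R = I + sinθ·[k]× + (1−cosθ)·[k]×²:
    [+0.89051 +0.00629 +0.45492]
    [-0.07127 +0.98949 +0.12584]
    [-0.44935 -0.14448 +0.88160]
t = (0.0749, 0.0698, 1.0280) m
M0: Pc = R·M0+t = (+0.01698, +0.13928, +1.04797); u = 708.3·(+0.01698)/1.04797 + 323.5 = 334.9788, v = 729.8·(+0.13928)/1.04797 + 232.6 = 329.5938
M1: Pc = R·M1+t = (+0.13364, +0.12994, +0.98910); u = 708.3·(+0.13364)/0.98910 + 323.5 = 419.2002, v = 729.8·(+0.12994)/0.98910 + 232.6 = 328.4771
M2: Pc = R·M2+t = (+0.13282, +0.00032, +1.00803); u = 708.3·(+0.13282)/1.00803 + 323.5 = 416.8244, v = 729.8·(+0.00032)/1.00803 + 232.6 = 232.8318
M3: Pc = R·M3+t = (+0.01616, +0.00966, +1.06690); u = 708.3·(+0.01616)/1.06690 + 323.5 = 334.2281, v = 729.8·(+0.00966)/1.06690 + 232.6 = 239.2058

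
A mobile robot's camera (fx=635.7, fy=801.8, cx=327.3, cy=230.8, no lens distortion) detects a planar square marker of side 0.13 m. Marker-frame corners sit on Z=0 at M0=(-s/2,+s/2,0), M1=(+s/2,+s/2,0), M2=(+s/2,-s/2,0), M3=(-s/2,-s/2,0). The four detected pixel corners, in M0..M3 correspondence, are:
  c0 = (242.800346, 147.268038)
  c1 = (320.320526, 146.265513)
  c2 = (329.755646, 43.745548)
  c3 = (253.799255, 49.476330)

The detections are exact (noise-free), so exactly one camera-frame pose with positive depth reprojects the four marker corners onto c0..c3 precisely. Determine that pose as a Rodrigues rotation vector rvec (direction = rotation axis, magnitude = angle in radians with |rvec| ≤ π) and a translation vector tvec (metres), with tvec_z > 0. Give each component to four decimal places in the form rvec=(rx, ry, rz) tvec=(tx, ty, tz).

rvec=(-0.2212, 0.3658, 0.0707) tvec=(-0.0639, -0.1644, 0.9786)

Intrinsics K: fx=635.7, fy=801.8, cx=327.3, cy=230.8
Marker side s = 0.13 m; corners in marker frame (Z=0):
  M0 = (-0.0650, +0.0650, 0)
  M1 = (+0.0650, +0.0650, 0)
  M2 = (+0.0650, -0.0650, 0)
  M3 = (-0.0650, -0.0650, 0)
Detected image corners:
  c0 = (242.800346, 147.268038) px
  c1 = (320.320526, 146.265513) px
  c2 = (329.755646, 43.745548) px
  c3 = (253.799255, 49.476330) px
Planar DLT: solve 8×8 A·h = b for H (H[2,2]=1):
  H  [+484.12593 -137.79869 +285.81440]
  H  [-61.92267 +750.07153 +96.05872]
  H  [-0.37007 -0.20603 +1.00000]
B = K⁻¹H; ‖b₁‖=1.021913, ‖b₂‖=1.021913; λ = 2/(‖b₁‖+‖b₂‖) = 0.978557, sign → tz>0 ⇒ λ=+0.978557
r₁ = λ·B[:,0] = (+0.93168,+0.02867,-0.36214); r₂ = λ·B[:,1] = (-0.10832,+0.97346,-0.20161)
r₃ = r₁×r₂ = (+0.34674,+0.22706,+0.91006); SVD([r₁ r₂ r₃]) → R = UVᵀ:
  R  [+0.93168 -0.10832 +0.34674]
  R  [+0.02867 +0.97346 +0.22706]
  R  [-0.36214 -0.20161 +0.91006]
t = (-0.06386, -0.16444, +0.97856) m
tr R = 2.815204; θ = arccos((tr R − 1)/2) = 0.433260 rad = 24.824°
axis k = ((R−Rᵀ)₃₂, (R−Rᵀ)₁₃, (R−Rᵀ)₂₁) / (2 sinθ) = (-0.510527, +0.844243, +0.163143)
rvec = θ·k = (-0.221191, +0.365777, +0.070683)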